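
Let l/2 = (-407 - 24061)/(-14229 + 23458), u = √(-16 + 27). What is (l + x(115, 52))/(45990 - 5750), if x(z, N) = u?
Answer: -6117/46421870 + √11/40240 ≈ -4.9349e-5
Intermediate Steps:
u = √11 ≈ 3.3166
x(z, N) = √11
l = -48936/9229 (l = 2*((-407 - 24061)/(-14229 + 23458)) = 2*(-24468/9229) = -48936/9229 ≈ -5.3024)
(l + x(115, 52))/(45990 - 5750) = (-48936/9229 + √11)/(45990 - 5750) = (-48936/9229 + √11)/40240 = (-48936/9229 + √11)*(1/40240) = -6117/46421870 + √11/40240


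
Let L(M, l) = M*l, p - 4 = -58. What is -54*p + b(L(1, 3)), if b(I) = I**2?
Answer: 2925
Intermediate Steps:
p = -54 (p = 4 - 58 = -54)
-54*p + b(L(1, 3)) = -54*(-54) + (1*3)**2 = 2916 + 3**2 = 2916 + 9 = 2925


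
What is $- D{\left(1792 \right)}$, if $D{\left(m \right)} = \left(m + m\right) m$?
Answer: $-6422528$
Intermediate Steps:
$D{\left(m \right)} = 2 m^{2}$ ($D{\left(m \right)} = 2 m m = 2 m^{2}$)
$- D{\left(1792 \right)} = - 2 \cdot 1792^{2} = - 2 \cdot 3211264 = \left(-1\right) 6422528 = -6422528$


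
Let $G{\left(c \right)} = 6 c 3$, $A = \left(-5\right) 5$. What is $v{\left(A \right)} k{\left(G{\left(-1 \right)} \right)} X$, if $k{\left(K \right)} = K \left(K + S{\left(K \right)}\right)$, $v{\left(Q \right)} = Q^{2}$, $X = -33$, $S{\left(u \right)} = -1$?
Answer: $-7053750$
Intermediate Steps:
$A = -25$
$G{\left(c \right)} = 18 c$
$k{\left(K \right)} = K \left(-1 + K\right)$ ($k{\left(K \right)} = K \left(K - 1\right) = K \left(-1 + K\right)$)
$v{\left(A \right)} k{\left(G{\left(-1 \right)} \right)} X = \left(-25\right)^{2} \cdot 18 \left(-1\right) \left(-1 + 18 \left(-1\right)\right) \left(-33\right) = 625 \left(- 18 \left(-1 - 18\right)\right) \left(-33\right) = 625 \left(\left(-18\right) \left(-19\right)\right) \left(-33\right) = 625 \cdot 342 \left(-33\right) = 213750 \left(-33\right) = -7053750$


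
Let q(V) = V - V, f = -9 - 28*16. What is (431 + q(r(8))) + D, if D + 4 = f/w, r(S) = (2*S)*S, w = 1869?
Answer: 797606/1869 ≈ 426.76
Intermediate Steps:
r(S) = 2*S²
f = -457 (f = -9 - 448 = -457)
D = -7933/1869 (D = -4 - 457/1869 = -7933/1869 ≈ -4.2445)
q(V) = 0
(431 + q(r(8))) + D = (431 + 0) - 7933/1869 = 431 - 7933/1869 = 797606/1869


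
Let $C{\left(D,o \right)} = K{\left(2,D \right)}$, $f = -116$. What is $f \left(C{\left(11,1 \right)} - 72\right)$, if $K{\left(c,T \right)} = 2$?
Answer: $8120$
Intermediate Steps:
$C{\left(D,o \right)} = 2$
$f \left(C{\left(11,1 \right)} - 72\right) = - 116 \left(2 - 72\right) = \left(-116\right) \left(-70\right) = 8120$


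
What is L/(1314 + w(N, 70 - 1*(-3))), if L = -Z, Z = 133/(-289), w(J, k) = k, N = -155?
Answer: 7/21097 ≈ 0.00033180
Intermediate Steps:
Z = -133/289 (Z = 133*(-1/289) = -133/289 ≈ -0.46021)
L = 133/289 (L = -1*(-133/289) = 133/289 ≈ 0.46021)
L/(1314 + w(N, 70 - 1*(-3))) = 133/(289*(1314 + (70 - 1*(-3)))) = 133/(289*(1314 + (70 + 3))) = 133/(289*(1314 + 73)) = (133/289)/1387 = (133/289)*(1/1387) = 7/21097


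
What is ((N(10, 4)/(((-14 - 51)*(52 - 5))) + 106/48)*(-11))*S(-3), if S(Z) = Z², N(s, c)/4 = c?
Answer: -5330523/24440 ≈ -218.11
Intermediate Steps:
N(s, c) = 4*c
((N(10, 4)/(((-14 - 51)*(52 - 5))) + 106/48)*(-11))*S(-3) = (((4*4)/(((-14 - 51)*(52 - 5))) + 106/48)*(-11))*(-3)² = ((16/((-65*47)) + 106*(1/48))*(-11))*9 = ((16/(-3055) + 53/24)*(-11))*9 = ((16*(-1/3055) + 53/24)*(-11))*9 = ((-16/3055 + 53/24)*(-11))*9 = ((161531/73320)*(-11))*9 = -1776841/73320*9 = -5330523/24440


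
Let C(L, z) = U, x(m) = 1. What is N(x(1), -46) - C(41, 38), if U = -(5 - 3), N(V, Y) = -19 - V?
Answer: -18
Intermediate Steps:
U = -2 (U = -1*2 = -2)
C(L, z) = -2
N(x(1), -46) - C(41, 38) = (-19 - 1*1) - 1*(-2) = (-19 - 1) + 2 = -20 + 2 = -18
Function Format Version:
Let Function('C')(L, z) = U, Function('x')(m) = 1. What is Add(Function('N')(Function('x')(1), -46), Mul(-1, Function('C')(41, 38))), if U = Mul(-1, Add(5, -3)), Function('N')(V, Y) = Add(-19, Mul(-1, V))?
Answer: -18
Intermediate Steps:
U = -2 (U = Mul(-1, 2) = -2)
Function('C')(L, z) = -2
Add(Function('N')(Function('x')(1), -46), Mul(-1, Function('C')(41, 38))) = Add(Add(-19, Mul(-1, 1)), Mul(-1, -2)) = Add(Add(-19, -1), 2) = Add(-20, 2) = -18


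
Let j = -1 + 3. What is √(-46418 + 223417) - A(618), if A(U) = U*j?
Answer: -1236 + √176999 ≈ -815.29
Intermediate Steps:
j = 2
A(U) = 2*U (A(U) = U*2 = 2*U)
√(-46418 + 223417) - A(618) = √(-46418 + 223417) - 2*618 = √176999 - 1*1236 = √176999 - 1236 = -1236 + √176999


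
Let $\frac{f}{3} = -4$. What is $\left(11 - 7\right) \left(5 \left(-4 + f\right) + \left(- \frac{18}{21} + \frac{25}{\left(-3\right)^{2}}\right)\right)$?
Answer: $- \frac{19676}{63} \approx -312.32$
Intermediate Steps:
$f = -12$ ($f = 3 \left(-4\right) = -12$)
$\left(11 - 7\right) \left(5 \left(-4 + f\right) + \left(- \frac{18}{21} + \frac{25}{\left(-3\right)^{2}}\right)\right) = \left(11 - 7\right) \left(5 \left(-4 - 12\right) + \left(- \frac{18}{21} + \frac{25}{\left(-3\right)^{2}}\right)\right) = \left(11 - 7\right) \left(5 \left(-16\right) + \left(\left(-18\right) \frac{1}{21} + \frac{25}{9}\right)\right) = 4 \left(-80 + \left(- \frac{6}{7} + 25 \cdot \frac{1}{9}\right)\right) = 4 \left(-80 + \left(- \frac{6}{7} + \frac{25}{9}\right)\right) = 4 \left(-80 + \frac{121}{63}\right) = 4 \left(- \frac{4919}{63}\right) = - \frac{19676}{63}$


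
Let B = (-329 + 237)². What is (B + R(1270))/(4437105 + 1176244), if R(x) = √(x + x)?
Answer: 8464/5613349 + 2*√635/5613349 ≈ 0.0015168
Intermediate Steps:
B = 8464 (B = (-92)² = 8464)
R(x) = √2*√x (R(x) = √(2*x) = √2*√x)
(B + R(1270))/(4437105 + 1176244) = (8464 + √2*√1270)/(4437105 + 1176244) = (8464 + 2*√635)/5613349 = (8464 + 2*√635)*(1/5613349) = 8464/5613349 + 2*√635/5613349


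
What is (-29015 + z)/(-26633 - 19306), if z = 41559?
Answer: -12544/45939 ≈ -0.27306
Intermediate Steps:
(-29015 + z)/(-26633 - 19306) = (-29015 + 41559)/(-26633 - 19306) = 12544/(-45939) = 12544*(-1/45939) = -12544/45939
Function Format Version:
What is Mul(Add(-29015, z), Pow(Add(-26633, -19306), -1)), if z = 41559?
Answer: Rational(-12544, 45939) ≈ -0.27306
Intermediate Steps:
Mul(Add(-29015, z), Pow(Add(-26633, -19306), -1)) = Mul(Add(-29015, 41559), Pow(Add(-26633, -19306), -1)) = Mul(12544, Pow(-45939, -1)) = Mul(12544, Rational(-1, 45939)) = Rational(-12544, 45939)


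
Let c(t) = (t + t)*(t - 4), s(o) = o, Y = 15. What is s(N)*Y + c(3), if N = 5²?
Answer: 369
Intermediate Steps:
N = 25
c(t) = 2*t*(-4 + t) (c(t) = (2*t)*(-4 + t) = 2*t*(-4 + t))
s(N)*Y + c(3) = 25*15 + 2*3*(-4 + 3) = 375 + 2*3*(-1) = 375 - 6 = 369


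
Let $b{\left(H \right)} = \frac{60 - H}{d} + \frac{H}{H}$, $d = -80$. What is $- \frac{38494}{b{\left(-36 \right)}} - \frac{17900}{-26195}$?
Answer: $\frac{1008353910}{5239} \approx 1.9247 \cdot 10^{5}$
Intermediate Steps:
$b{\left(H \right)} = \frac{1}{4} + \frac{H}{80}$ ($b{\left(H \right)} = \frac{60 - H}{-80} + \frac{H}{H} = \left(60 - H\right) \left(- \frac{1}{80}\right) + 1 = \left(- \frac{3}{4} + \frac{H}{80}\right) + 1 = \frac{1}{4} + \frac{H}{80}$)
$- \frac{38494}{b{\left(-36 \right)}} - \frac{17900}{-26195} = - \frac{38494}{\frac{1}{4} + \frac{1}{80} \left(-36\right)} - \frac{17900}{-26195} = - \frac{38494}{\frac{1}{4} - \frac{9}{20}} - - \frac{3580}{5239} = - \frac{38494}{- \frac{1}{5}} + \frac{3580}{5239} = \left(-38494\right) \left(-5\right) + \frac{3580}{5239} = 192470 + \frac{3580}{5239} = \frac{1008353910}{5239}$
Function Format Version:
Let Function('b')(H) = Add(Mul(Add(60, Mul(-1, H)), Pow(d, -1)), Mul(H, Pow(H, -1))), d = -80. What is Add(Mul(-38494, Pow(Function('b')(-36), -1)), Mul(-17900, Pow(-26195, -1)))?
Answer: Rational(1008353910, 5239) ≈ 1.9247e+5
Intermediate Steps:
Function('b')(H) = Add(Rational(1, 4), Mul(Rational(1, 80), H)) (Function('b')(H) = Add(Mul(Add(60, Mul(-1, H)), Pow(-80, -1)), Mul(H, Pow(H, -1))) = Add(Mul(Add(60, Mul(-1, H)), Rational(-1, 80)), 1) = Add(Add(Rational(-3, 4), Mul(Rational(1, 80), H)), 1) = Add(Rational(1, 4), Mul(Rational(1, 80), H)))
Add(Mul(-38494, Pow(Function('b')(-36), -1)), Mul(-17900, Pow(-26195, -1))) = Add(Mul(-38494, Pow(Add(Rational(1, 4), Mul(Rational(1, 80), -36)), -1)), Mul(-17900, Pow(-26195, -1))) = Add(Mul(-38494, Pow(Add(Rational(1, 4), Rational(-9, 20)), -1)), Mul(-17900, Rational(-1, 26195))) = Add(Mul(-38494, Pow(Rational(-1, 5), -1)), Rational(3580, 5239)) = Add(Mul(-38494, -5), Rational(3580, 5239)) = Add(192470, Rational(3580, 5239)) = Rational(1008353910, 5239)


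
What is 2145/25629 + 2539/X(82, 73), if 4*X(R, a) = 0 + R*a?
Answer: 45521349/25569199 ≈ 1.7803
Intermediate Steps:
X(R, a) = R*a/4 (X(R, a) = (0 + R*a)/4 = (R*a)/4 = R*a/4)
2145/25629 + 2539/X(82, 73) = 2145/25629 + 2539/(((1/4)*82*73)) = 2145*(1/25629) + 2539/(2993/2) = 715/8543 + 2539*(2/2993) = 715/8543 + 5078/2993 = 45521349/25569199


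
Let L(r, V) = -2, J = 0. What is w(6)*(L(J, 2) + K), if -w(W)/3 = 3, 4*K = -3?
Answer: 99/4 ≈ 24.750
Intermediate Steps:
K = -¾ (K = (¼)*(-3) = -¾ ≈ -0.75000)
w(W) = -9 (w(W) = -3*3 = -9)
w(6)*(L(J, 2) + K) = -9*(-2 - ¾) = -9*(-11/4) = 99/4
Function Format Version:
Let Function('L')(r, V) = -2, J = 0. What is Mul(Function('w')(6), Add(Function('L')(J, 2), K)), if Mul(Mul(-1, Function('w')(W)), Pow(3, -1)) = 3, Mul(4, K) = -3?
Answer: Rational(99, 4) ≈ 24.750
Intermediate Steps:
K = Rational(-3, 4) (K = Mul(Rational(1, 4), -3) = Rational(-3, 4) ≈ -0.75000)
Function('w')(W) = -9 (Function('w')(W) = Mul(-3, 3) = -9)
Mul(Function('w')(6), Add(Function('L')(J, 2), K)) = Mul(-9, Add(-2, Rational(-3, 4))) = Mul(-9, Rational(-11, 4)) = Rational(99, 4)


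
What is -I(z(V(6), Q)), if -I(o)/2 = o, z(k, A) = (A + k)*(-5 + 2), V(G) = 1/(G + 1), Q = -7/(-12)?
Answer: -61/14 ≈ -4.3571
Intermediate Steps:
Q = 7/12 (Q = -7*(-1/12) = 7/12 ≈ 0.58333)
V(G) = 1/(1 + G)
z(k, A) = -3*A - 3*k (z(k, A) = (A + k)*(-3) = -3*A - 3*k)
I(o) = -2*o
-I(z(V(6), Q)) = -(-2)*(-3*7/12 - 3/(1 + 6)) = -(-2)*(-7/4 - 3/7) = -(-2)*(-61)/28 = -1*61/14 = -61/14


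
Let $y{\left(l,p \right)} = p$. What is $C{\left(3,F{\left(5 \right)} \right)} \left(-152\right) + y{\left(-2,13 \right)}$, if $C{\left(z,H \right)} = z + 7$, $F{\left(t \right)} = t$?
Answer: $-1507$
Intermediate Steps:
$C{\left(z,H \right)} = 7 + z$
$C{\left(3,F{\left(5 \right)} \right)} \left(-152\right) + y{\left(-2,13 \right)} = \left(7 + 3\right) \left(-152\right) + 13 = 10 \left(-152\right) + 13 = -1520 + 13 = -1507$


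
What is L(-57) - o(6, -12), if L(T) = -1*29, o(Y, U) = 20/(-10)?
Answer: -27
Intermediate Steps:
o(Y, U) = -2 (o(Y, U) = 20*(-1/10) = -2)
L(T) = -29
L(-57) - o(6, -12) = -29 - 1*(-2) = -29 + 2 = -27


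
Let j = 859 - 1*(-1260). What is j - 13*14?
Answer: 1937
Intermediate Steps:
j = 2119 (j = 859 + 1260 = 2119)
j - 13*14 = 2119 - 13*14 = 2119 - 1*182 = 2119 - 182 = 1937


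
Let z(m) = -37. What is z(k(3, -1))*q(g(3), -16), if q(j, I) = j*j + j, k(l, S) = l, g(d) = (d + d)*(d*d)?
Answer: -109890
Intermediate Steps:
g(d) = 2*d³ (g(d) = (2*d)*d² = 2*d³)
q(j, I) = j + j² (q(j, I) = j² + j = j + j²)
z(k(3, -1))*q(g(3), -16) = -37*2*3³*(1 + 2*3³) = -37*2*27*(1 + 2*27) = -1998*(1 + 54) = -1998*55 = -37*2970 = -109890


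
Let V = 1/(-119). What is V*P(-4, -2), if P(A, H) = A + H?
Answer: 6/119 ≈ 0.050420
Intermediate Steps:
V = -1/119 ≈ -0.0084034
V*P(-4, -2) = -(-4 - 2)/119 = -1/119*(-6) = 6/119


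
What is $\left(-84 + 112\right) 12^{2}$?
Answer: $4032$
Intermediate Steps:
$\left(-84 + 112\right) 12^{2} = 28 \cdot 144 = 4032$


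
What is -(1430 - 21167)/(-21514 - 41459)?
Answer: -2193/6997 ≈ -0.31342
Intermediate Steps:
-(1430 - 21167)/(-21514 - 41459) = -(-19737)/(-62973) = -(-19737)*(-1)/62973 = -1*2193/6997 = -2193/6997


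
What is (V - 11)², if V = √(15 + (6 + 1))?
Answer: (11 - √22)² ≈ 39.811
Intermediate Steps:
V = √22 (V = √(15 + 7) = √22 ≈ 4.6904)
(V - 11)² = (√22 - 11)² = (-11 + √22)²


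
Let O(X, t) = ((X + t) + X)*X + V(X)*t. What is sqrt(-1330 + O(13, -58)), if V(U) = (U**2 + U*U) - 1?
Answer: 2*I*sqrt(5323) ≈ 145.92*I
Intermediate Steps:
V(U) = -1 + 2*U**2 (V(U) = (U**2 + U**2) - 1 = 2*U**2 - 1 = -1 + 2*U**2)
O(X, t) = X*(t + 2*X) + t*(-1 + 2*X**2) (O(X, t) = ((X + t) + X)*X + (-1 + 2*X**2)*t = (t + 2*X)*X + t*(-1 + 2*X**2) = X*(t + 2*X) + t*(-1 + 2*X**2))
sqrt(-1330 + O(13, -58)) = sqrt(-1330 + (2*13**2 + 13*(-58) - 58*(-1 + 2*13**2))) = sqrt(-1330 + (2*169 - 754 - 58*(-1 + 2*169))) = sqrt(-1330 + (338 - 754 - 58*(-1 + 338))) = sqrt(-1330 + (338 - 754 - 58*337)) = sqrt(-1330 + (338 - 754 - 19546)) = sqrt(-1330 - 19962) = sqrt(-21292) = 2*I*sqrt(5323)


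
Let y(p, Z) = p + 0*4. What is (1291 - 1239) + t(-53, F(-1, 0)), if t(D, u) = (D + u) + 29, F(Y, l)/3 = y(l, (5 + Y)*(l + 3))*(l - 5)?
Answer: 28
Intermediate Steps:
y(p, Z) = p (y(p, Z) = p + 0 = p)
F(Y, l) = 3*l*(-5 + l) (F(Y, l) = 3*(l*(l - 5)) = 3*(l*(-5 + l)) = 3*l*(-5 + l))
t(D, u) = 29 + D + u
(1291 - 1239) + t(-53, F(-1, 0)) = (1291 - 1239) + (29 - 53 + 3*0*(-5 + 0)) = 52 + (29 - 53 + 3*0*(-5)) = 52 + (29 - 53 + 0) = 52 - 24 = 28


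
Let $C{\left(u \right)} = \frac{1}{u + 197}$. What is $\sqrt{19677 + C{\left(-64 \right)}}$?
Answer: $\frac{\sqrt{348066586}}{133} \approx 140.27$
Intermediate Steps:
$C{\left(u \right)} = \frac{1}{197 + u}$
$\sqrt{19677 + C{\left(-64 \right)}} = \sqrt{19677 + \frac{1}{197 - 64}} = \sqrt{19677 + \frac{1}{133}} = \sqrt{\frac{2617042}{133}} = \frac{\sqrt{348066586}}{133}$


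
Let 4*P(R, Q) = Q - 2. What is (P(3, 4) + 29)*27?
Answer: 1593/2 ≈ 796.50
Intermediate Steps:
P(R, Q) = -1/2 + Q/4 (P(R, Q) = (Q - 2)/4 = (-2 + Q)/4 = -1/2 + Q/4)
(P(3, 4) + 29)*27 = ((-1/2 + (1/4)*4) + 29)*27 = ((-1/2 + 1) + 29)*27 = (1/2 + 29)*27 = (59/2)*27 = 1593/2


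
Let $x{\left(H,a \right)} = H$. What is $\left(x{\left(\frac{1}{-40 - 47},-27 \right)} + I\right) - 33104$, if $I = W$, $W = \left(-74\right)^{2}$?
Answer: $- \frac{2403637}{87} \approx -27628.0$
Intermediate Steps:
$W = 5476$
$I = 5476$
$\left(x{\left(\frac{1}{-40 - 47},-27 \right)} + I\right) - 33104 = \left(\frac{1}{-40 - 47} + 5476\right) - 33104 = \left(\frac{1}{-87} + 5476\right) - 33104 = \left(- \frac{1}{87} + 5476\right) - 33104 = \frac{476411}{87} - 33104 = - \frac{2403637}{87}$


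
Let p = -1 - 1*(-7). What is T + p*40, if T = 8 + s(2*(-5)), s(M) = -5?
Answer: 243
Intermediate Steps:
p = 6 (p = -1 + 7 = 6)
T = 3 (T = 8 - 5 = 3)
T + p*40 = 3 + 6*40 = 3 + 240 = 243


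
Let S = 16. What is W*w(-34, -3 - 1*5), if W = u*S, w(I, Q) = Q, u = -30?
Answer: 3840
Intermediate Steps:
W = -480 (W = -30*16 = -480)
W*w(-34, -3 - 1*5) = -480*(-3 - 1*5) = -480*(-3 - 5) = -480*(-8) = 3840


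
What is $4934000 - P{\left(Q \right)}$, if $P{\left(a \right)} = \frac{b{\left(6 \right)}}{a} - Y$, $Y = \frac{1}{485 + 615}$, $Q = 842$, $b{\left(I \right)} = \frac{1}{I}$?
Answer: $\frac{1713701550247}{347325} \approx 4.934 \cdot 10^{6}$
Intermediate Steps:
$Y = \frac{1}{1100} \approx 0.00090909$
$P{\left(a \right)} = - \frac{1}{1100} + \frac{1}{6 a}$ ($P{\left(a \right)} = \frac{1}{6 a} - \frac{1}{1100} = - \frac{1}{1100} + \frac{1}{6 a}$)
$4934000 - P{\left(Q \right)} = 4934000 - \frac{550 - 2526}{3300 \cdot 842} = 4934000 - \frac{1}{3300} \cdot \frac{1}{842} \left(550 - 2526\right) = 4934000 - \frac{1}{3300} \cdot \frac{1}{842} \left(-1976\right) = 4934000 - - \frac{247}{347325} = 4934000 + \frac{247}{347325} = \frac{1713701550247}{347325}$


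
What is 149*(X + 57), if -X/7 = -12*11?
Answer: 146169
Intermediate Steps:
X = 924 (X = -(-84)*11 = -7*(-132) = 924)
149*(X + 57) = 149*(924 + 57) = 149*981 = 146169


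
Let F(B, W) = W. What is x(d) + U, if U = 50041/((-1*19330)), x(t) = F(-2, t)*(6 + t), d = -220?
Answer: 910006359/19330 ≈ 47077.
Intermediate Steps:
x(t) = t*(6 + t)
U = -50041/19330 (U = 50041/(-19330) = 50041*(-1/19330) = -50041/19330 ≈ -2.5888)
x(d) + U = -220*(6 - 220) - 50041/19330 = -220*(-214) - 50041/19330 = 47080 - 50041/19330 = 910006359/19330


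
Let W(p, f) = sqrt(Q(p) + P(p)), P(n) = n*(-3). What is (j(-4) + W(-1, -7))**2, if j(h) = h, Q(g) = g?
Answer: (4 - sqrt(2))**2 ≈ 6.6863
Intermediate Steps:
P(n) = -3*n
W(p, f) = sqrt(2)*sqrt(-p) (W(p, f) = sqrt(p - 3*p) = sqrt(-2*p) = sqrt(2)*sqrt(-p))
(j(-4) + W(-1, -7))**2 = (-4 + sqrt(2)*sqrt(-1*(-1)))**2 = (-4 + sqrt(2)*sqrt(1))**2 = (-4 + sqrt(2)*1)**2 = (-4 + sqrt(2))**2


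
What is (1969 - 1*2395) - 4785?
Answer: -5211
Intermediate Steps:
(1969 - 1*2395) - 4785 = (1969 - 2395) - 4785 = -426 - 4785 = -5211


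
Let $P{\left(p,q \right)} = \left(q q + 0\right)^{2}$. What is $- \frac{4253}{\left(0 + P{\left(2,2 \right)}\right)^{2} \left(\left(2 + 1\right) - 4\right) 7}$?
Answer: $\frac{4253}{1792} \approx 2.3733$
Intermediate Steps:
$P{\left(p,q \right)} = q^{4}$ ($P{\left(p,q \right)} = \left(q^{2} + 0\right)^{2} = \left(q^{2}\right)^{2} = q^{4}$)
$- \frac{4253}{\left(0 + P{\left(2,2 \right)}\right)^{2} \left(\left(2 + 1\right) - 4\right) 7} = - \frac{4253}{\left(0 + 2^{4}\right)^{2} \left(\left(2 + 1\right) - 4\right) 7} = - \frac{4253}{\left(0 + 16\right)^{2} \left(3 - 4\right) 7} = - \frac{4253}{16^{2} \left(-1\right) 7} = - \frac{4253}{256 \left(-1\right) 7} = - \frac{4253}{\left(-256\right) 7} = - \frac{4253}{-1792} = \left(-4253\right) \left(- \frac{1}{1792}\right) = \frac{4253}{1792}$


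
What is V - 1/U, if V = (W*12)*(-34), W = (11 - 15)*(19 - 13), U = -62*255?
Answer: 154811521/15810 ≈ 9792.0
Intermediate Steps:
U = -15810
W = -24 (W = -4*6 = -24)
V = 9792 (V = -24*12*(-34) = -288*(-34) = 9792)
V - 1/U = 9792 - 1/(-15810) = 9792 - 1*(-1/15810) = 9792 + 1/15810 = 154811521/15810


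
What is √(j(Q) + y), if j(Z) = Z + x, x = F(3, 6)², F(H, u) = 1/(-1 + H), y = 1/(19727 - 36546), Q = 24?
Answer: 3*√25196669/3058 ≈ 4.9244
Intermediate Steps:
y = -1/16819 (y = 1/(-16819) = -1/16819 ≈ -5.9457e-5)
x = ¼ (x = (1/(-1 + 3))² = (1/2)² = (½)² = ¼ ≈ 0.25000)
j(Z) = ¼ + Z (j(Z) = Z + ¼ = ¼ + Z)
√(j(Q) + y) = √((¼ + 24) - 1/16819) = √(97/4 - 1/16819) = √(1631439/67276) = 3*√25196669/3058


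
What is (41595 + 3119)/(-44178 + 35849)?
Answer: -44714/8329 ≈ -5.3685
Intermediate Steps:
(41595 + 3119)/(-44178 + 35849) = 44714/(-8329) = 44714*(-1/8329) = -44714/8329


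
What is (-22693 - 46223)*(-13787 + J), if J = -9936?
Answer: 1634894268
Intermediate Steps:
(-22693 - 46223)*(-13787 + J) = (-22693 - 46223)*(-13787 - 9936) = -68916*(-23723) = 1634894268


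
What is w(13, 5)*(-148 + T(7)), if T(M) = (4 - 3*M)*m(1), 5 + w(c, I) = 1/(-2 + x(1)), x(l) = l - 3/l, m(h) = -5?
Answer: 1323/4 ≈ 330.75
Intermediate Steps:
w(c, I) = -21/4 (w(c, I) = -5 + 1/(-2 + (1 - 3/1)) = -5 + 1/(-2 + (1 - 3*1)) = -5 + 1/(-2 + (1 - 3)) = -5 + 1/(-2 - 2) = -5 + 1/(-4) = -5 - 1/4 = -21/4)
T(M) = -20 + 15*M (T(M) = (4 - 3*M)*(-5) = -20 + 15*M)
w(13, 5)*(-148 + T(7)) = -21*(-148 + (-20 + 15*7))/4 = -21*(-148 + (-20 + 105))/4 = -21*(-148 + 85)/4 = -21/4*(-63) = 1323/4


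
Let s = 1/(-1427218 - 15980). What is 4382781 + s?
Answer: 6325220773637/1443198 ≈ 4.3828e+6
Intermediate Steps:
s = -1/1443198 (s = 1/(-1443198) = -1/1443198 ≈ -6.9291e-7)
4382781 + s = 4382781 - 1/1443198 = 6325220773637/1443198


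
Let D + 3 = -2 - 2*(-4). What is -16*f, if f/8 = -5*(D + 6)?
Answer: 5760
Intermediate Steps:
D = 3 (D = -3 + (-2 - 2*(-4)) = -3 + (-2 + 8) = -3 + 6 = 3)
f = -360 (f = 8*(-5*(3 + 6)) = 8*(-5*9) = 8*(-45) = -360)
-16*f = -16*(-360) = 5760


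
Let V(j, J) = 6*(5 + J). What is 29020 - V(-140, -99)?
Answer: 29584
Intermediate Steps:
V(j, J) = 30 + 6*J
29020 - V(-140, -99) = 29020 - (30 + 6*(-99)) = 29020 - (30 - 594) = 29020 - 1*(-564) = 29020 + 564 = 29584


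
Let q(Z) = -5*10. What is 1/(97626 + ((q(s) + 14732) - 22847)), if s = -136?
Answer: 1/89461 ≈ 1.1178e-5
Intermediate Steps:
q(Z) = -50
1/(97626 + ((q(s) + 14732) - 22847)) = 1/(97626 + ((-50 + 14732) - 22847)) = 1/(97626 + (14682 - 22847)) = 1/(97626 - 8165) = 1/89461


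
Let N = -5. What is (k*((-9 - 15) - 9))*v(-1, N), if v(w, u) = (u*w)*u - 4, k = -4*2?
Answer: -7656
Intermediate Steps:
k = -8
v(w, u) = -4 + w*u² (v(w, u) = w*u² - 4 = -4 + w*u²)
(k*((-9 - 15) - 9))*v(-1, N) = (-8*((-9 - 15) - 9))*(-4 - 1*(-5)²) = (-8*(-24 - 9))*(-4 - 1*25) = (-8*(-33))*(-4 - 25) = 264*(-29) = -7656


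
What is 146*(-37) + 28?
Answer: -5374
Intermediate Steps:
146*(-37) + 28 = -5402 + 28 = -5374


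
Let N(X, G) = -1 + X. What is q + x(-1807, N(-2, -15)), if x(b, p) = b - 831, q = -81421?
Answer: -84059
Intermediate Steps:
x(b, p) = -831 + b
q + x(-1807, N(-2, -15)) = -81421 + (-831 - 1807) = -81421 - 2638 = -84059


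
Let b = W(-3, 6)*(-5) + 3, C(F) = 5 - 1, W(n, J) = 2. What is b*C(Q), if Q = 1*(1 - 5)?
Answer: -28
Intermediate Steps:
Q = -4 (Q = 1*(-4) = -4)
C(F) = 4
b = -7 (b = 2*(-5) + 3 = -10 + 3 = -7)
b*C(Q) = -7*4 = -28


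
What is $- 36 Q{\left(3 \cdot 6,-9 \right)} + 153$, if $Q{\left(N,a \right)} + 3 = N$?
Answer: $-387$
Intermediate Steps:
$Q{\left(N,a \right)} = -3 + N$
$- 36 Q{\left(3 \cdot 6,-9 \right)} + 153 = - 36 \left(-3 + 3 \cdot 6\right) + 153 = - 36 \left(-3 + 18\right) + 153 = \left(-36\right) 15 + 153 = -540 + 153 = -387$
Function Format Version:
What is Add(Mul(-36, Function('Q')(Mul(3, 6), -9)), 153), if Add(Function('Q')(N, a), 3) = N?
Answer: -387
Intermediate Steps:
Function('Q')(N, a) = Add(-3, N)
Add(Mul(-36, Function('Q')(Mul(3, 6), -9)), 153) = Add(Mul(-36, Add(-3, Mul(3, 6))), 153) = Add(Mul(-36, Add(-3, 18)), 153) = Add(Mul(-36, 15), 153) = Add(-540, 153) = -387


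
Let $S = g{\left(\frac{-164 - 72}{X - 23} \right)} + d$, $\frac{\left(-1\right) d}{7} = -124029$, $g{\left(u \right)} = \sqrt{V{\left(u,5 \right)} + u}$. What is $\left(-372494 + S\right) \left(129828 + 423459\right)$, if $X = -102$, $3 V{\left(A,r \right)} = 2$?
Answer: $274269345483 + \frac{184429 \sqrt{14370}}{25} \approx 2.7427 \cdot 10^{11}$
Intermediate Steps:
$V{\left(A,r \right)} = \frac{2}{3}$ ($V{\left(A,r \right)} = \frac{1}{3} \cdot 2 = \frac{2}{3}$)
$g{\left(u \right)} = \sqrt{\frac{2}{3} + u}$
$d = 868203$ ($d = \left(-7\right) \left(-124029\right) = 868203$)
$S = 868203 + \frac{\sqrt{14370}}{75}$ ($S = \frac{\sqrt{6 + 9 \frac{-164 - 72}{-102 - 23}}}{3} + 868203 = \frac{\sqrt{6 + 9 \left(- \frac{236}{-125}\right)}}{3} + 868203 = \frac{\sqrt{6 + 9 \left(\left(-236\right) \left(- \frac{1}{125}\right)\right)}}{3} + 868203 = \frac{\sqrt{6 + 9 \cdot \frac{236}{125}}}{3} + 868203 = \frac{\sqrt{6 + \frac{2124}{125}}}{3} + 868203 = \frac{\sqrt{\frac{2874}{125}}}{3} + 868203 = \frac{\frac{1}{25} \sqrt{14370}}{3} + 868203 = \frac{\sqrt{14370}}{75} + 868203 = 868203 + \frac{\sqrt{14370}}{75} \approx 8.6821 \cdot 10^{5}$)
$\left(-372494 + S\right) \left(129828 + 423459\right) = \left(-372494 + \left(868203 + \frac{\sqrt{14370}}{75}\right)\right) \left(129828 + 423459\right) = \left(495709 + \frac{\sqrt{14370}}{75}\right) 553287 = 274269345483 + \frac{184429 \sqrt{14370}}{25}$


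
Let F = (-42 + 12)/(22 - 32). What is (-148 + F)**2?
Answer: 21025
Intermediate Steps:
F = 3 (F = -30/(-10) = -30*(-1/10) = 3)
(-148 + F)**2 = (-148 + 3)**2 = (-145)**2 = 21025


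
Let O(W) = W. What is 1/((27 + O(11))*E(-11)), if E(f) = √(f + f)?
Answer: -I*√22/836 ≈ -0.0056105*I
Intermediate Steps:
E(f) = √2*√f (E(f) = √(2*f) = √2*√f)
1/((27 + O(11))*E(-11)) = 1/((27 + 11)*(√2*√(-11))) = 1/(38*(√2*(I*√11))) = 1/(38*(I*√22)) = 1/(38*I*√22) = -I*√22/836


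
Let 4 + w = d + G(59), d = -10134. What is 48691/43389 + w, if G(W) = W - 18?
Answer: -438050042/43389 ≈ -10096.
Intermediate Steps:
G(W) = -18 + W
w = -10097 (w = -4 + (-10134 + (-18 + 59)) = -4 + (-10134 + 41) = -4 - 10093 = -10097)
48691/43389 + w = 48691/43389 - 10097 = -438050042/43389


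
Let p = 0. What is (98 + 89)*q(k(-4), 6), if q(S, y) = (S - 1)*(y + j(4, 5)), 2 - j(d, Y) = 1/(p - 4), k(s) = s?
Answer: -30855/4 ≈ -7713.8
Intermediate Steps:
j(d, Y) = 9/4 (j(d, Y) = 2 - 1/(0 - 4) = 2 - 1/(-4) = 2 - 1*(-¼) = 2 + ¼ = 9/4)
q(S, y) = (-1 + S)*(9/4 + y) (q(S, y) = (S - 1)*(y + 9/4) = (-1 + S)*(9/4 + y))
(98 + 89)*q(k(-4), 6) = (98 + 89)*(-9/4 - 1*6 + (9/4)*(-4) - 4*6) = 187*(-9/4 - 6 - 9 - 24) = 187*(-165/4) = -30855/4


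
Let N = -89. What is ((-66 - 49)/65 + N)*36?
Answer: -42480/13 ≈ -3267.7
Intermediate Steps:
((-66 - 49)/65 + N)*36 = ((-66 - 49)/65 - 89)*36 = (-115*1/65 - 89)*36 = (-23/13 - 89)*36 = -1180/13*36 = -42480/13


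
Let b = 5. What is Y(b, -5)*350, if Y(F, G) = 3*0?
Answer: 0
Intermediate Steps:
Y(F, G) = 0
Y(b, -5)*350 = 0*350 = 0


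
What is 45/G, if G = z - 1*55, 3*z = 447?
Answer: 45/94 ≈ 0.47872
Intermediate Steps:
z = 149 (z = (⅓)*447 = 149)
G = 94 (G = 149 - 1*55 = 149 - 55 = 94)
45/G = 45/94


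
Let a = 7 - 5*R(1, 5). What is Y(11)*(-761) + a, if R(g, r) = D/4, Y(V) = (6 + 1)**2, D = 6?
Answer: -74579/2 ≈ -37290.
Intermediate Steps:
Y(V) = 49 (Y(V) = 7**2 = 49)
R(g, r) = 3/2 (R(g, r) = 6/4 = 6*(1/4) = 3/2)
a = -1/2 (a = 7 - 5*3/2 = 7 - 15/2 = -1/2 ≈ -0.50000)
Y(11)*(-761) + a = 49*(-761) - 1/2 = -37289 - 1/2 = -74579/2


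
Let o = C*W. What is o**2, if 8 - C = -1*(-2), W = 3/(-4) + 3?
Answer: 729/4 ≈ 182.25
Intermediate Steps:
W = 9/4 (W = 3*(-1/4) + 3 = -3/4 + 3 = 9/4 ≈ 2.2500)
C = 6 (C = 8 - (-1)*(-2) = 8 - 1*2 = 8 - 2 = 6)
o = 27/2 (o = 6*(9/4) = 27/2 ≈ 13.500)
o**2 = (27/2)**2 = 729/4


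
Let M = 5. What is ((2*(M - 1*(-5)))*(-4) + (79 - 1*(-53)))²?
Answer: 2704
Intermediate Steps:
((2*(M - 1*(-5)))*(-4) + (79 - 1*(-53)))² = ((2*(5 - 1*(-5)))*(-4) + (79 - 1*(-53)))² = ((2*(5 + 5))*(-4) + (79 + 53))² = ((2*10)*(-4) + 132)² = (20*(-4) + 132)² = (-80 + 132)² = 52² = 2704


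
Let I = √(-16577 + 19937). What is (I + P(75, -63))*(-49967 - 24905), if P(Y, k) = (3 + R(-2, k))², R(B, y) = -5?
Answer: -299488 - 299488*√210 ≈ -4.6395e+6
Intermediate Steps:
I = 4*√210 (I = √3360 = 4*√210 ≈ 57.966)
P(Y, k) = 4 (P(Y, k) = (3 - 5)² = (-2)² = 4)
(I + P(75, -63))*(-49967 - 24905) = (4*√210 + 4)*(-49967 - 24905) = (4 + 4*√210)*(-74872) = -299488 - 299488*√210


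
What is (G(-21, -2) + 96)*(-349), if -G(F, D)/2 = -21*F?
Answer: 274314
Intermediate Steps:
G(F, D) = 42*F (G(F, D) = -(-42)*F = 42*F)
(G(-21, -2) + 96)*(-349) = (42*(-21) + 96)*(-349) = (-882 + 96)*(-349) = -786*(-349) = 274314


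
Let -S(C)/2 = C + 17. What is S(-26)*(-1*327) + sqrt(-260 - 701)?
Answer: -5886 + 31*I ≈ -5886.0 + 31.0*I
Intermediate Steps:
S(C) = -34 - 2*C (S(C) = -2*(C + 17) = -2*(17 + C) = -34 - 2*C)
S(-26)*(-1*327) + sqrt(-260 - 701) = (-34 - 2*(-26))*(-1*327) + sqrt(-260 - 701) = (-34 + 52)*(-327) + sqrt(-961) = 18*(-327) + 31*I = -5886 + 31*I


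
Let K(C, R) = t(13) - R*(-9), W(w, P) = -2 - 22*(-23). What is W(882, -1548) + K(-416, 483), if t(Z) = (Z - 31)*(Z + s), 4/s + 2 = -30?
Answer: 18477/4 ≈ 4619.3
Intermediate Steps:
s = -⅛ (s = 4/(-2 - 30) = 4/(-32) = 4*(-1/32) = -⅛ ≈ -0.12500)
W(w, P) = 504 (W(w, P) = -2 + 506 = 504)
t(Z) = (-31 + Z)*(-⅛ + Z) (t(Z) = (Z - 31)*(Z - ⅛) = (-31 + Z)*(-⅛ + Z))
K(C, R) = -927/4 + 9*R (K(C, R) = (31/8 + 13² - 249/8*13) - R*(-9) = (31/8 + 169 - 3237/8) - (-9*R) = -927/4 - (-9)*R = -927/4 + 9*R)
W(882, -1548) + K(-416, 483) = 504 + (-927/4 + 9*483) = 504 + (-927/4 + 4347) = 504 + 16461/4 = 18477/4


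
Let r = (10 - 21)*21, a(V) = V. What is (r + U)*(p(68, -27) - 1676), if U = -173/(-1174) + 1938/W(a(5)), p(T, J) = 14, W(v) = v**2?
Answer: 3739760103/14675 ≈ 2.5484e+5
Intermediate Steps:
r = -231 (r = -11*21 = -231)
U = 2279537/29350 (U = -173/(-1174) + 1938/(5**2) = -173*(-1/1174) + 1938/25 = 173/1174 + 1938*(1/25) = 173/1174 + 1938/25 = 2279537/29350 ≈ 77.667)
(r + U)*(p(68, -27) - 1676) = (-231 + 2279537/29350)*(14 - 1676) = -4500313/29350*(-1662) = 3739760103/14675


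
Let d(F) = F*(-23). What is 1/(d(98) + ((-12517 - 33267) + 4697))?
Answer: -1/43341 ≈ -2.3073e-5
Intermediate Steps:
d(F) = -23*F
1/(d(98) + ((-12517 - 33267) + 4697)) = 1/(-23*98 + ((-12517 - 33267) + 4697)) = 1/(-2254 + (-45784 + 4697)) = 1/(-2254 - 41087) = 1/(-43341) = -1/43341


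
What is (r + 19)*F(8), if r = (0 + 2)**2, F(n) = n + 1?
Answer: 207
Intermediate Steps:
F(n) = 1 + n
r = 4 (r = 2**2 = 4)
(r + 19)*F(8) = (4 + 19)*(1 + 8) = 23*9 = 207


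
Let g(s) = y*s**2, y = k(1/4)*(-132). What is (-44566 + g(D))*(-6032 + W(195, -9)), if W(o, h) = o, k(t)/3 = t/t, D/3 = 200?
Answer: 832382851742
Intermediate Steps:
D = 600 (D = 3*200 = 600)
k(t) = 3 (k(t) = 3*(t/t) = 3*1 = 3)
y = -396 (y = 3*(-132) = -396)
g(s) = -396*s**2
(-44566 + g(D))*(-6032 + W(195, -9)) = (-44566 - 396*600**2)*(-6032 + 195) = (-44566 - 396*360000)*(-5837) = (-44566 - 142560000)*(-5837) = -142604566*(-5837) = 832382851742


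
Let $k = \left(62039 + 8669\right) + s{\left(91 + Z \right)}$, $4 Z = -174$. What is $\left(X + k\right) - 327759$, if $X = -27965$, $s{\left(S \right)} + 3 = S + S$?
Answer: $-284924$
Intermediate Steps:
$Z = - \frac{87}{2}$ ($Z = \frac{1}{4} \left(-174\right) = - \frac{87}{2} \approx -43.5$)
$s{\left(S \right)} = -3 + 2 S$ ($s{\left(S \right)} = -3 + \left(S + S\right) = -3 + 2 S$)
$k = 70800$ ($k = \left(62039 + 8669\right) - \left(3 - 2 \left(91 - \frac{87}{2}\right)\right) = 70708 + \left(-3 + 2 \cdot \frac{95}{2}\right) = 70708 + \left(-3 + 95\right) = 70708 + 92 = 70800$)
$\left(X + k\right) - 327759 = \left(-27965 + 70800\right) - 327759 = 42835 - 327759 = -284924$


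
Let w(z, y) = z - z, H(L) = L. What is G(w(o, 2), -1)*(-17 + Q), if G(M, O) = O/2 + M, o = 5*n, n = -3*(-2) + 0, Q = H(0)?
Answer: 17/2 ≈ 8.5000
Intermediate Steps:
Q = 0
n = 6 (n = 6 + 0 = 6)
o = 30 (o = 5*6 = 30)
w(z, y) = 0
G(M, O) = M + O/2 (G(M, O) = O*(½) + M = O/2 + M = M + O/2)
G(w(o, 2), -1)*(-17 + Q) = (0 + (½)*(-1))*(-17 + 0) = (0 - ½)*(-17) = -½*(-17) = 17/2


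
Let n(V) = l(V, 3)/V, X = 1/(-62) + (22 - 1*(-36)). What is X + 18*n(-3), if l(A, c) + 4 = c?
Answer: 3967/62 ≈ 63.984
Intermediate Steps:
X = 3595/62 (X = -1/62 + (22 + 36) = -1/62 + 58 = 3595/62 ≈ 57.984)
l(A, c) = -4 + c
n(V) = -1/V (n(V) = (-4 + 3)/V = -1/V)
X + 18*n(-3) = 3595/62 + 18*(-1/(-3)) = 3595/62 + 18*(-1*(-1/3)) = 3595/62 + 18*(1/3) = 3595/62 + 6 = 3967/62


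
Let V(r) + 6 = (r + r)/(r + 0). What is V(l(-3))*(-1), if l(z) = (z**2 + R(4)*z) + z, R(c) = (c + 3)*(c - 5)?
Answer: 4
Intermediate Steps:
R(c) = (-5 + c)*(3 + c) (R(c) = (3 + c)*(-5 + c) = (-5 + c)*(3 + c))
l(z) = z**2 - 6*z (l(z) = (z**2 + (-15 + 4**2 - 2*4)*z) + z = (z**2 + (-15 + 16 - 8)*z) + z = (z**2 - 7*z) + z = z**2 - 6*z)
V(r) = -4 (V(r) = -6 + (r + r)/(r + 0) = -6 + (2*r)/r = -6 + 2 = -4)
V(l(-3))*(-1) = -4*(-1) = 4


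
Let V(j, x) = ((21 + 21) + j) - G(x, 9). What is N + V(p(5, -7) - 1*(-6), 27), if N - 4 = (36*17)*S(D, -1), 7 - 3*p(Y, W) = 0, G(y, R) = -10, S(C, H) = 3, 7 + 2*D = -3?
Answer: 5701/3 ≈ 1900.3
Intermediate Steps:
D = -5 (D = -7/2 + (½)*(-3) = -7/2 - 3/2 = -5)
p(Y, W) = 7/3 (p(Y, W) = 7/3 - ⅓*0 = 7/3 + 0 = 7/3)
N = 1840 (N = 4 + (36*17)*3 = 4 + 612*3 = 4 + 1836 = 1840)
V(j, x) = 52 + j (V(j, x) = ((21 + 21) + j) - 1*(-10) = (42 + j) + 10 = 52 + j)
N + V(p(5, -7) - 1*(-6), 27) = 1840 + (52 + (7/3 - 1*(-6))) = 1840 + (52 + (7/3 + 6)) = 1840 + (52 + 25/3) = 1840 + 181/3 = 5701/3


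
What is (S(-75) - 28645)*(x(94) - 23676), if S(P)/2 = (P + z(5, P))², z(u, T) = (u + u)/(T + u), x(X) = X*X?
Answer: 1802536360/7 ≈ 2.5751e+8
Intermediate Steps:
x(X) = X²
z(u, T) = 2*u/(T + u) (z(u, T) = (2*u)/(T + u) = 2*u/(T + u))
S(P) = 2*(P + 10/(5 + P))² (S(P) = 2*(P + 2*5/(P + 5))² = 2*(P + 2*5/(5 + P))² = 2*(P + 10/(5 + P))²)
(S(-75) - 28645)*(x(94) - 23676) = (2*(10 - 75*(5 - 75))²/(5 - 75)² - 28645)*(94² - 23676) = (2*(10 - 75*(-70))²/(-70)² - 28645)*(8836 - 23676) = (2*(1/4900)*(10 + 5250)² - 28645)*(-14840) = (2*(1/4900)*5260² - 28645)*(-14840) = (2*(1/4900)*27667600 - 28645)*(-14840) = (553352/49 - 28645)*(-14840) = -850253/49*(-14840) = 1802536360/7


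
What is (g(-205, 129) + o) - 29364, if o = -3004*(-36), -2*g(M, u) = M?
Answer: 157765/2 ≈ 78883.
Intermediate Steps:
g(M, u) = -M/2
o = 108144
(g(-205, 129) + o) - 29364 = (-½*(-205) + 108144) - 29364 = (205/2 + 108144) - 29364 = 216493/2 - 29364 = 157765/2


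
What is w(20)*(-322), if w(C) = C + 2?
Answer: -7084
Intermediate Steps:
w(C) = 2 + C
w(20)*(-322) = (2 + 20)*(-322) = 22*(-322) = -7084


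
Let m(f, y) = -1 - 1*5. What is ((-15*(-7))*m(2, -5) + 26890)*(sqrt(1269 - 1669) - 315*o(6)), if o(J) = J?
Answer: -49631400 + 525200*I ≈ -4.9631e+7 + 5.252e+5*I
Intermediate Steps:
m(f, y) = -6 (m(f, y) = -1 - 5 = -6)
((-15*(-7))*m(2, -5) + 26890)*(sqrt(1269 - 1669) - 315*o(6)) = (-15*(-7)*(-6) + 26890)*(sqrt(1269 - 1669) - 315*6) = (105*(-6) + 26890)*(sqrt(-400) - 1890) = (-630 + 26890)*(20*I - 1890) = 26260*(-1890 + 20*I) = -49631400 + 525200*I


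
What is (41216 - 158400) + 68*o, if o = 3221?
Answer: 101844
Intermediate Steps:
(41216 - 158400) + 68*o = (41216 - 158400) + 68*3221 = -117184 + 219028 = 101844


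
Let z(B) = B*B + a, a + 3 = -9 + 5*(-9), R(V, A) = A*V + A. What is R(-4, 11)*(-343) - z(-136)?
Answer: -7120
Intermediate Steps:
R(V, A) = A + A*V
a = -57 (a = -3 + (-9 + 5*(-9)) = -3 + (-9 - 45) = -3 - 54 = -57)
z(B) = -57 + B² (z(B) = B*B - 57 = B² - 57 = -57 + B²)
R(-4, 11)*(-343) - z(-136) = (11*(1 - 4))*(-343) - (-57 + (-136)²) = (11*(-3))*(-343) - (-57 + 18496) = -33*(-343) - 1*18439 = 11319 - 18439 = -7120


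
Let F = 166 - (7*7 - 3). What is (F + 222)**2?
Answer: 116964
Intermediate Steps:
F = 120 (F = 166 - (49 - 3) = 166 - 1*46 = 166 - 46 = 120)
(F + 222)**2 = (120 + 222)**2 = 342**2 = 116964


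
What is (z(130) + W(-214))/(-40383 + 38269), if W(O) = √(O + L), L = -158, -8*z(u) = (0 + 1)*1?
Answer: 1/16912 - I*√93/1057 ≈ 5.913e-5 - 0.0091236*I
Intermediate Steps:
z(u) = -⅛ (z(u) = -(0 + 1)/8 = -1/8 = -⅛*1 = -⅛)
W(O) = √(-158 + O) (W(O) = √(O - 158) = √(-158 + O))
(z(130) + W(-214))/(-40383 + 38269) = (-⅛ + √(-158 - 214))/(-40383 + 38269) = (-⅛ + √(-372))/(-2114) = (-⅛ + 2*I*√93)*(-1/2114) = 1/16912 - I*√93/1057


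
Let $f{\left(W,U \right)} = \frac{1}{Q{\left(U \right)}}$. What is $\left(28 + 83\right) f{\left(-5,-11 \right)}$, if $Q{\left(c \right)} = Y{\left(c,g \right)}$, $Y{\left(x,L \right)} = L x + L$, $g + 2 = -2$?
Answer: $\frac{111}{40} \approx 2.775$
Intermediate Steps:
$g = -4$ ($g = -2 - 2 = -4$)
$Y{\left(x,L \right)} = L + L x$
$Q{\left(c \right)} = -4 - 4 c$ ($Q{\left(c \right)} = - 4 \left(1 + c\right) = -4 - 4 c$)
$f{\left(W,U \right)} = \frac{1}{-4 - 4 U}$
$\left(28 + 83\right) f{\left(-5,-11 \right)} = \left(28 + 83\right) \frac{1}{4 \left(-1 - -11\right)} = 111 \frac{1}{4 \left(-1 + 11\right)} = 111 \frac{1}{4 \cdot 10} = 111 \cdot \frac{1}{4} \cdot \frac{1}{10} = 111 \cdot \frac{1}{40} = \frac{111}{40}$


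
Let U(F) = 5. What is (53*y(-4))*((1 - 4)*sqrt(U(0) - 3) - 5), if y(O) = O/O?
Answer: -265 - 159*sqrt(2) ≈ -489.86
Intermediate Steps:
y(O) = 1
(53*y(-4))*((1 - 4)*sqrt(U(0) - 3) - 5) = (53*1)*((1 - 4)*sqrt(5 - 3) - 5) = 53*(-3*sqrt(2) - 5) = 53*(-5 - 3*sqrt(2)) = -265 - 159*sqrt(2)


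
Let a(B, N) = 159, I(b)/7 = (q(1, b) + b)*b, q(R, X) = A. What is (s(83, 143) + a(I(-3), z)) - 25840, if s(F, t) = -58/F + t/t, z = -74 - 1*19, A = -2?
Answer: -2131498/83 ≈ -25681.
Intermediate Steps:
z = -93 (z = -74 - 19 = -93)
q(R, X) = -2
I(b) = 7*b*(-2 + b) (I(b) = 7*((-2 + b)*b) = 7*(b*(-2 + b)) = 7*b*(-2 + b))
s(F, t) = 1 - 58/F (s(F, t) = -58/F + 1 = 1 - 58/F)
(s(83, 143) + a(I(-3), z)) - 25840 = ((-58 + 83)/83 + 159) - 25840 = ((1/83)*25 + 159) - 25840 = (25/83 + 159) - 25840 = 13222/83 - 25840 = -2131498/83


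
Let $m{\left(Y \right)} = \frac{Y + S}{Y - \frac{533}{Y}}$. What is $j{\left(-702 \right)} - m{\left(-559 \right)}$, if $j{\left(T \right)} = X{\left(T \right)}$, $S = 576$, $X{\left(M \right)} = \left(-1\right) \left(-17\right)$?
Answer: $\frac{408663}{23996} \approx 17.03$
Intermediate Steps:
$X{\left(M \right)} = 17$
$j{\left(T \right)} = 17$
$m{\left(Y \right)} = \frac{576 + Y}{Y - \frac{533}{Y}}$ ($m{\left(Y \right)} = \frac{Y + 576}{Y - \frac{533}{Y}} = \frac{576 + Y}{Y - \frac{533}{Y}}$)
$j{\left(-702 \right)} - m{\left(-559 \right)} = 17 - - \frac{559 \left(576 - 559\right)}{-533 + \left(-559\right)^{2}} = 17 - \left(-559\right) \frac{1}{-533 + 312481} \cdot 17 = 17 - \left(-559\right) \frac{1}{311948} \cdot 17 = 17 - - \frac{731}{23996} = 17 + \frac{731}{23996} = \frac{408663}{23996}$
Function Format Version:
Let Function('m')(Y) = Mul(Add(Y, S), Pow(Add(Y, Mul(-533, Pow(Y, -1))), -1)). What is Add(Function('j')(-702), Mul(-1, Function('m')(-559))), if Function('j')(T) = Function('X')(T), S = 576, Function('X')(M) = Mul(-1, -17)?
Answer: Rational(408663, 23996) ≈ 17.030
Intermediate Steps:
Function('X')(M) = 17
Function('j')(T) = 17
Function('m')(Y) = Mul(Pow(Add(Y, Mul(-533, Pow(Y, -1))), -1), Add(576, Y)) (Function('m')(Y) = Mul(Add(Y, 576), Pow(Add(Y, Mul(-533, Pow(Y, -1))), -1)) = Mul(Add(576, Y), Pow(Add(Y, Mul(-533, Pow(Y, -1))), -1)) = Mul(Pow(Add(Y, Mul(-533, Pow(Y, -1))), -1), Add(576, Y)))
Add(Function('j')(-702), Mul(-1, Function('m')(-559))) = Add(17, Mul(-1, Mul(-559, Pow(Add(-533, Pow(-559, 2)), -1), Add(576, -559)))) = Add(17, Mul(-1, Mul(-559, Pow(Add(-533, 312481), -1), 17))) = Add(17, Mul(-1, Mul(-559, Pow(311948, -1), 17))) = Add(17, Mul(-1, Mul(-559, Rational(1, 311948), 17))) = Add(17, Mul(-1, Rational(-731, 23996))) = Add(17, Rational(731, 23996)) = Rational(408663, 23996)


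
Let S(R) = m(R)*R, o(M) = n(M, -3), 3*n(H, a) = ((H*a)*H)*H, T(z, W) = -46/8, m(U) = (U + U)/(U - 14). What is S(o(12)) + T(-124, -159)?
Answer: -11963969/3484 ≈ -3434.0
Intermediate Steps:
m(U) = 2*U/(-14 + U) (m(U) = (2*U)/(-14 + U) = 2*U/(-14 + U))
T(z, W) = -23/4 (T(z, W) = -46*⅛ = -23/4)
n(H, a) = a*H³/3 (n(H, a) = (((H*a)*H)*H)/3 = ((a*H²)*H)/3 = (a*H³)/3 = a*H³/3)
o(M) = -M³ (o(M) = (⅓)*(-3)*M³ = -M³)
S(R) = 2*R²/(-14 + R) (S(R) = (2*R/(-14 + R))*R = 2*R²/(-14 + R))
S(o(12)) + T(-124, -159) = 2*(-1*12³)²/(-14 - 1*12³) - 23/4 = 2*(-1*1728)²/(-14 - 1*1728) - 23/4 = 2*(-1728)²/(-14 - 1728) - 23/4 = 2*2985984/(-1742) - 23/4 = 2*2985984*(-1/1742) - 23/4 = -2985984/871 - 23/4 = -11963969/3484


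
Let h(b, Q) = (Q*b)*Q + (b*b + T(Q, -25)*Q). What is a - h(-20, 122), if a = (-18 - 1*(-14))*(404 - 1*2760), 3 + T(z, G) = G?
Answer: 310120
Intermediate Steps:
T(z, G) = -3 + G
h(b, Q) = b**2 - 28*Q + b*Q**2 (h(b, Q) = (Q*b)*Q + (b*b + (-3 - 25)*Q) = b*Q**2 + (b**2 - 28*Q) = b**2 - 28*Q + b*Q**2)
a = 9424 (a = (-18 + 14)*(404 - 2760) = -4*(-2356) = 9424)
a - h(-20, 122) = 9424 - ((-20)**2 - 28*122 - 20*122**2) = 9424 - (400 - 3416 - 20*14884) = 9424 - (400 - 3416 - 297680) = 9424 - 1*(-300696) = 9424 + 300696 = 310120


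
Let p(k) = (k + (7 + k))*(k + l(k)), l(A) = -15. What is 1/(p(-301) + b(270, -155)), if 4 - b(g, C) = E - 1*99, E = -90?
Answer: 1/188213 ≈ 5.3131e-6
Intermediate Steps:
b(g, C) = 193 (b(g, C) = 4 - (-90 - 1*99) = 4 - (-90 - 99) = 4 - 1*(-189) = 4 + 189 = 193)
p(k) = (-15 + k)*(7 + 2*k) (p(k) = (k + (7 + k))*(k - 15) = (7 + 2*k)*(-15 + k) = (-15 + k)*(7 + 2*k))
1/(p(-301) + b(270, -155)) = 1/((-105 - 23*(-301) + 2*(-301)**2) + 193) = 1/((-105 + 6923 + 2*90601) + 193) = 1/((-105 + 6923 + 181202) + 193) = 1/(188020 + 193) = 1/188213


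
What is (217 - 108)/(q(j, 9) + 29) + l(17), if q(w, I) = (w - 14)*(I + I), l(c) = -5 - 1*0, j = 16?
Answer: -216/65 ≈ -3.3231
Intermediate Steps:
l(c) = -5 (l(c) = -5 + 0 = -5)
q(w, I) = 2*I*(-14 + w) (q(w, I) = (-14 + w)*(2*I) = 2*I*(-14 + w))
(217 - 108)/(q(j, 9) + 29) + l(17) = (217 - 108)/(2*9*(-14 + 16) + 29) - 5 = 109/(2*9*2 + 29) - 5 = 109/(36 + 29) - 5 = 109/65 - 5 = -216/65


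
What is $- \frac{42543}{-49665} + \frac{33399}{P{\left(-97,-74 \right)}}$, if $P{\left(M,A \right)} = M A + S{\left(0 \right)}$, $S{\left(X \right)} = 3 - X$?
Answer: $\frac{15226842}{2764685} \approx 5.5076$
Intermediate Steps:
$P{\left(M,A \right)} = 3 + A M$ ($P{\left(M,A \right)} = M A + \left(3 - 0\right) = A M + \left(3 + 0\right) = A M + 3 = 3 + A M$)
$- \frac{42543}{-49665} + \frac{33399}{P{\left(-97,-74 \right)}} = - \frac{42543}{-49665} + \frac{33399}{3 - -7178} = \left(-42543\right) \left(- \frac{1}{49665}\right) + \frac{33399}{3 + 7178} = \frac{14181}{16555} + \frac{33399}{7181} = \frac{15226842}{2764685}$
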